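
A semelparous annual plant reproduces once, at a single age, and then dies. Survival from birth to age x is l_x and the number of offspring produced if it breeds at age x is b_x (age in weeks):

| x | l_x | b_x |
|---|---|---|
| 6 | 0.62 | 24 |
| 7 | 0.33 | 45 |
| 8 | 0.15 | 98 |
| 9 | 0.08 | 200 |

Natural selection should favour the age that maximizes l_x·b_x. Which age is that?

9

Expected offspring if breeding at age x = l_x × b_x:
  age 6: 0.62 × 24 = 14.880
  age 7: 0.33 × 45 = 14.850
  age 8: 0.15 × 98 = 14.700
  age 9: 0.08 × 200 = 16.000
Maximum at age 9 (16.000).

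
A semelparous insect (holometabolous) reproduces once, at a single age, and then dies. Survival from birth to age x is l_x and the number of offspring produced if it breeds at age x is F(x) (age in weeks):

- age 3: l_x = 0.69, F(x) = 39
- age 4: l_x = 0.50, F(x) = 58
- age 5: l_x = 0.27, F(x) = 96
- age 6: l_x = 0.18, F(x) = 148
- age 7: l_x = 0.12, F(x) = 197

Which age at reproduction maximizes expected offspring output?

4

Expected offspring if breeding at age x = l_x × F(x):
  age 3: 0.69 × 39 = 26.910
  age 4: 0.50 × 58 = 29.000
  age 5: 0.27 × 96 = 25.920
  age 6: 0.18 × 148 = 26.640
  age 7: 0.12 × 197 = 23.640
Maximum at age 4 (29.000).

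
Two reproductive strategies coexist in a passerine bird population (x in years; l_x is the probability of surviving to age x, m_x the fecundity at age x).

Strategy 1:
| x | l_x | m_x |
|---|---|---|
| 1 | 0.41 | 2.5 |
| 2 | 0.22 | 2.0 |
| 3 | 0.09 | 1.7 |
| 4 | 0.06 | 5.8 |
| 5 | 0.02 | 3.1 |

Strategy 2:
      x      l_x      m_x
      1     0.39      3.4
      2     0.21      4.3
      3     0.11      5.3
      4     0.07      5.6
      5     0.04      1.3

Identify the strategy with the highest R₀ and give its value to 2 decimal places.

Strategy 1: R₀ = 0.41×2.5 + 0.22×2.0 + 0.09×1.7 + 0.06×5.8 + 0.02×3.1 = 2.0280
Strategy 2: R₀ = 0.39×3.4 + 0.21×4.3 + 0.11×5.3 + 0.07×5.6 + 0.04×1.3 = 3.2560
Highest R₀: strategy 2 with 3.2560.

3.26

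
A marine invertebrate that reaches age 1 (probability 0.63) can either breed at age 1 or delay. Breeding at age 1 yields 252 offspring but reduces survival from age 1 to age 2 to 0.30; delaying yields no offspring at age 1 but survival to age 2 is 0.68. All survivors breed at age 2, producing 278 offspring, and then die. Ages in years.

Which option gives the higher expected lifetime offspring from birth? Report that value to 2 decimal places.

211.30

breed at age 1: R₀ = 0.63 × (252 + 0.30 × 278) = 0.63 × 335.4000 = 211.3020
delay to age 2: R₀ = 0.63 × (0.68 × 278) = 0.63 × 189.0400 = 119.0952
Higher: breed at age 1 (211.3020).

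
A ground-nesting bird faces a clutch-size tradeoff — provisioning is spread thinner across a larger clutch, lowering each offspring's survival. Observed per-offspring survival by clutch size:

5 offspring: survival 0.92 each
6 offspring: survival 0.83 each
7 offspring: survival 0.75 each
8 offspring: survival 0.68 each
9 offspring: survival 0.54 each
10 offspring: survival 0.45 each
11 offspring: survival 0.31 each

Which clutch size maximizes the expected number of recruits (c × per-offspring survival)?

8

Expected recruits = c × s(c):
  c=5: 5 × 0.92 = 4.600
  c=6: 6 × 0.83 = 4.980
  c=7: 7 × 0.75 = 5.250
  c=8: 8 × 0.68 = 5.440
  c=9: 9 × 0.54 = 4.860
  c=10: 10 × 0.45 = 4.500
  c=11: 11 × 0.31 = 3.410
Maximum at c = 8 (5.440 recruits).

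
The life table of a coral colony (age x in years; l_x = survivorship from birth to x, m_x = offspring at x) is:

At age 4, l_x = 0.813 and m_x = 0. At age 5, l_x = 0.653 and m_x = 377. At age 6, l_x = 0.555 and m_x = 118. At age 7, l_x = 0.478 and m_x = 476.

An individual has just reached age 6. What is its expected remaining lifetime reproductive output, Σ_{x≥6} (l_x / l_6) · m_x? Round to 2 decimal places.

527.96

l_6 = 0.555. Conditional survival from age 6 to x is l_x / l_6.
  x=6: (0.555/0.555) × 118 = 118.0000
  x=7: (0.478/0.555) × 476 = 409.9604
Sum = 118.0000 + 409.9604 = 527.9604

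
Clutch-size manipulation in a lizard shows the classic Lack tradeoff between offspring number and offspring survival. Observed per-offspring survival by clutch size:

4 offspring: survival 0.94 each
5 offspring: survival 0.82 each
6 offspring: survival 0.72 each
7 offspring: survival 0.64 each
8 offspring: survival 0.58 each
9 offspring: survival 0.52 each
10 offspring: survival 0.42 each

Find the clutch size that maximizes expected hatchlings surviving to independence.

9

Expected hatchlings surviving to independence = c × s(c):
  c=4: 4 × 0.94 = 3.760
  c=5: 5 × 0.82 = 4.100
  c=6: 6 × 0.72 = 4.320
  c=7: 7 × 0.64 = 4.480
  c=8: 8 × 0.58 = 4.640
  c=9: 9 × 0.52 = 4.680
  c=10: 10 × 0.42 = 4.200
Maximum at c = 9 (4.680 hatchlings surviving to independence).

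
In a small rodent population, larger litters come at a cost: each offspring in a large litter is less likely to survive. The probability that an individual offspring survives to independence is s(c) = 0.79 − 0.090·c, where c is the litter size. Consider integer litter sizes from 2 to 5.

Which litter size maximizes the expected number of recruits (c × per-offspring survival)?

Expected recruits = c × s(c):
  c=2: 2 × 0.610 = 1.220
  c=3: 3 × 0.520 = 1.560
  c=4: 4 × 0.430 = 1.720
  c=5: 5 × 0.340 = 1.700
Maximum at c = 4 (1.720 recruits).

4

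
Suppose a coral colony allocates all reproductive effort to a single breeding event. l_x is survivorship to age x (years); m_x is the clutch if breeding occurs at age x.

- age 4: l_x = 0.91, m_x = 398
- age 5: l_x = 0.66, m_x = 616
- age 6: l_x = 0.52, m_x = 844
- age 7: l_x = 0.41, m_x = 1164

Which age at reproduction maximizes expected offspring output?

7

Expected offspring if breeding at age x = l_x × m_x:
  age 4: 0.91 × 398 = 362.180
  age 5: 0.66 × 616 = 406.560
  age 6: 0.52 × 844 = 438.880
  age 7: 0.41 × 1164 = 477.240
Maximum at age 7 (477.240).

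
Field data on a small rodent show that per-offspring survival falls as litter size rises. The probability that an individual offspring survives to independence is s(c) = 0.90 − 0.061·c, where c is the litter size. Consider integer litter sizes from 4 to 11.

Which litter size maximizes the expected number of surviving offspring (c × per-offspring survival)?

7

Expected surviving offspring = c × s(c):
  c=4: 4 × 0.656 = 2.624
  c=5: 5 × 0.595 = 2.975
  c=6: 6 × 0.534 = 3.204
  c=7: 7 × 0.473 = 3.311
  c=8: 8 × 0.412 = 3.296
  c=9: 9 × 0.351 = 3.159
  c=10: 10 × 0.290 = 2.900
  c=11: 11 × 0.229 = 2.519
Maximum at c = 7 (3.311 surviving offspring).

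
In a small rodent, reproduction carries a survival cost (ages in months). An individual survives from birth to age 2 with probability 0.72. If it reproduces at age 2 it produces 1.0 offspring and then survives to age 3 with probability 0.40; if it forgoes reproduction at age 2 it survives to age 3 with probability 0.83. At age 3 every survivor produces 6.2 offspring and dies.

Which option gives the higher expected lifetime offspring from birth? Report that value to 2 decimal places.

breed at age 2: R₀ = 0.72 × (1.0 + 0.40 × 6.2) = 0.72 × 3.4800 = 2.5056
delay to age 3: R₀ = 0.72 × (0.83 × 6.2) = 0.72 × 5.1460 = 3.7051
Higher: delay to age 3 (3.7051).

3.71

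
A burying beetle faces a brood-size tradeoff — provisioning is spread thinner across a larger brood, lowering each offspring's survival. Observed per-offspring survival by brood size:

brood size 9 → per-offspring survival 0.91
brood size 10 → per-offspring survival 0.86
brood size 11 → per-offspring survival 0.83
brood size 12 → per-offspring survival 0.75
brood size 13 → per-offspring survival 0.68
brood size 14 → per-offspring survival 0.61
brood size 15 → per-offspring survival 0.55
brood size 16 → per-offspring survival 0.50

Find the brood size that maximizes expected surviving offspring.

11

Expected surviving offspring = c × s(c):
  c=9: 9 × 0.91 = 8.190
  c=10: 10 × 0.86 = 8.600
  c=11: 11 × 0.83 = 9.130
  c=12: 12 × 0.75 = 9.000
  c=13: 13 × 0.68 = 8.840
  c=14: 14 × 0.61 = 8.540
  c=15: 15 × 0.55 = 8.250
  c=16: 16 × 0.50 = 8.000
Maximum at c = 11 (9.130 surviving offspring).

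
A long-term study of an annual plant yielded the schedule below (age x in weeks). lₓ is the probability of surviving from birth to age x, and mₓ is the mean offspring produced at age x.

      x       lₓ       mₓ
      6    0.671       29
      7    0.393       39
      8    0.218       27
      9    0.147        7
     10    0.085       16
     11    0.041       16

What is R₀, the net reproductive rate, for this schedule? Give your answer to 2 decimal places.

43.72

R₀ = Σ lₓ mₓ:
  age 6: 0.671 × 29 = 19.4590
  age 7: 0.393 × 39 = 15.3270
  age 8: 0.218 × 27 = 5.8860
  age 9: 0.147 × 7 = 1.0290
  age 10: 0.085 × 16 = 1.3600
  age 11: 0.041 × 16 = 0.6560
R₀ = 19.4590 + 15.3270 + 5.8860 + 1.0290 + 1.3600 + 0.6560 = 43.7170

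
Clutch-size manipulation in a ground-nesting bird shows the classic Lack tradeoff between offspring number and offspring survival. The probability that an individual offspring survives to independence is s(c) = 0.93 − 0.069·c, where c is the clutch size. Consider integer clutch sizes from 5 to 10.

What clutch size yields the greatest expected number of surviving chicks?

Expected surviving chicks = c × s(c):
  c=5: 5 × 0.585 = 2.925
  c=6: 6 × 0.516 = 3.096
  c=7: 7 × 0.447 = 3.129
  c=8: 8 × 0.378 = 3.024
  c=9: 9 × 0.309 = 2.781
  c=10: 10 × 0.240 = 2.400
Maximum at c = 7 (3.129 surviving chicks).

7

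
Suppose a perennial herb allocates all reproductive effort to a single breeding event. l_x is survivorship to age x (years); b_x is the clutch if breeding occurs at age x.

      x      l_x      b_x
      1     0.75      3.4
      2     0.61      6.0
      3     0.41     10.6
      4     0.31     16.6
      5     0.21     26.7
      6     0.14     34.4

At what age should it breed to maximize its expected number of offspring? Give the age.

5

Expected offspring if breeding at age x = l_x × b_x:
  age 1: 0.75 × 3.4 = 2.550
  age 2: 0.61 × 6.0 = 3.660
  age 3: 0.41 × 10.6 = 4.346
  age 4: 0.31 × 16.6 = 5.146
  age 5: 0.21 × 26.7 = 5.607
  age 6: 0.14 × 34.4 = 4.816
Maximum at age 5 (5.607).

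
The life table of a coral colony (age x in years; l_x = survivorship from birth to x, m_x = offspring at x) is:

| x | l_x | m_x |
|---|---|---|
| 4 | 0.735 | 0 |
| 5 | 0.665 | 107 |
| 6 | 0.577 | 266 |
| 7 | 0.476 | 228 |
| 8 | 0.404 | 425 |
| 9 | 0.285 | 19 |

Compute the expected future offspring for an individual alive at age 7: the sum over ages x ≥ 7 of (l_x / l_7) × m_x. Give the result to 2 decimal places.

l_7 = 0.476. Conditional survival from age 7 to x is l_x / l_7.
  x=7: (0.476/0.476) × 228 = 228.0000
  x=8: (0.404/0.476) × 425 = 360.7143
  x=9: (0.285/0.476) × 19 = 11.3761
Sum = 228.0000 + 360.7143 + 11.3761 = 600.0903

600.09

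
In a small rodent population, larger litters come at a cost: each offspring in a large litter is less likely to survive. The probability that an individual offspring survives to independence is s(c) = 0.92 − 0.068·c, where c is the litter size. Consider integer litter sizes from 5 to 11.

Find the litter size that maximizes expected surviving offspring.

7

Expected surviving offspring = c × s(c):
  c=5: 5 × 0.580 = 2.900
  c=6: 6 × 0.512 = 3.072
  c=7: 7 × 0.444 = 3.108
  c=8: 8 × 0.376 = 3.008
  c=9: 9 × 0.308 = 2.772
  c=10: 10 × 0.240 = 2.400
  c=11: 11 × 0.172 = 1.892
Maximum at c = 7 (3.108 surviving offspring).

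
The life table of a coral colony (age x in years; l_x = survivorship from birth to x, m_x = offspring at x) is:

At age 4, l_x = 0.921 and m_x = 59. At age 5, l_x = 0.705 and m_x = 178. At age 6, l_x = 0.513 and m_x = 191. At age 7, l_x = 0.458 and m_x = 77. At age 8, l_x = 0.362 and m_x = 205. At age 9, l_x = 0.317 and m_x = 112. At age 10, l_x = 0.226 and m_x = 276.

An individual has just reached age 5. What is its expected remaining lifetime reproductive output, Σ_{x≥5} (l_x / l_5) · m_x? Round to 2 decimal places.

611.10

l_5 = 0.705. Conditional survival from age 5 to x is l_x / l_5.
  x=5: (0.705/0.705) × 178 = 178.0000
  x=6: (0.513/0.705) × 191 = 138.9830
  x=7: (0.458/0.705) × 77 = 50.0227
  x=8: (0.362/0.705) × 205 = 105.2624
  x=9: (0.317/0.705) × 112 = 50.3603
  x=10: (0.226/0.705) × 276 = 88.4766
Sum = 178.0000 + 138.9830 + 50.0227 + 105.2624 + 50.3603 + 88.4766 = 611.1050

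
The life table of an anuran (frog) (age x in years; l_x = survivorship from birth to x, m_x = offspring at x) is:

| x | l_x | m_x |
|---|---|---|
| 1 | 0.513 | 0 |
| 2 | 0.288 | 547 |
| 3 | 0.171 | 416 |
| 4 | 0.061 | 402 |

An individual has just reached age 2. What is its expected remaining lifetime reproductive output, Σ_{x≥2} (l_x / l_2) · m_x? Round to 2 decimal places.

879.15

l_2 = 0.288. Conditional survival from age 2 to x is l_x / l_2.
  x=2: (0.288/0.288) × 547 = 547.0000
  x=3: (0.171/0.288) × 416 = 247.0000
  x=4: (0.061/0.288) × 402 = 85.1458
Sum = 547.0000 + 247.0000 + 85.1458 = 879.1458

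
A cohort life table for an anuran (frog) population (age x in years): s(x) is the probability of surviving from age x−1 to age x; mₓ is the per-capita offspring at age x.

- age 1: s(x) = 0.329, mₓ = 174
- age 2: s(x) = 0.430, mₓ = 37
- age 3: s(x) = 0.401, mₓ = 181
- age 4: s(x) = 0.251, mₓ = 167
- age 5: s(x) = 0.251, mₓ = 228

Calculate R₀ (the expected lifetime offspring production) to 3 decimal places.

75.941

Survivorship from birth: l_x = s_1·s_2·…·s_x.
  l_1 = 0.32900
  l_2 = 0.14147
  l_3 = 0.05673
  l_4 = 0.01424
  l_5 = 0.00357
R₀ = Σ l_x mₓ:
  age 1: 0.32900 × 174 = 57.2460
  age 2: 0.14147 × 37 = 5.2344
  age 3: 0.05673 × 181 = 10.2681
  age 4: 0.01424 × 167 = 2.3781
  age 5: 0.00357 × 228 = 0.8140
R₀ = 57.2460 + 5.2344 + 10.2681 + 2.3781 + 0.8140 = 75.9406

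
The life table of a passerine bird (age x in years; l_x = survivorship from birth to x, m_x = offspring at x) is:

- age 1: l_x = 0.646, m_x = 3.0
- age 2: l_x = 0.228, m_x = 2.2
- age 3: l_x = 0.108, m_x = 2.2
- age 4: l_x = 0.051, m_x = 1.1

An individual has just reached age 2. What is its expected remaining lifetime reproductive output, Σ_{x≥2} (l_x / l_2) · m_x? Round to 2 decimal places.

3.49

l_2 = 0.228. Conditional survival from age 2 to x is l_x / l_2.
  x=2: (0.228/0.228) × 2.2 = 2.2000
  x=3: (0.108/0.228) × 2.2 = 1.0421
  x=4: (0.051/0.228) × 1.1 = 0.2461
Sum = 2.2000 + 1.0421 + 0.2461 = 3.4882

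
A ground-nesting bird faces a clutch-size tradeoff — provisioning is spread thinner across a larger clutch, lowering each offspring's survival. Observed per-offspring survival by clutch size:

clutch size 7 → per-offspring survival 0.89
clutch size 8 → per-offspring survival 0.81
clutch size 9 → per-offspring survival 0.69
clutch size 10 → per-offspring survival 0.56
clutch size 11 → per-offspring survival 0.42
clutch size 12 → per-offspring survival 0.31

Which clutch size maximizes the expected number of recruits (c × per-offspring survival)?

Expected recruits = c × s(c):
  c=7: 7 × 0.89 = 6.230
  c=8: 8 × 0.81 = 6.480
  c=9: 9 × 0.69 = 6.210
  c=10: 10 × 0.56 = 5.600
  c=11: 11 × 0.42 = 4.620
  c=12: 12 × 0.31 = 3.720
Maximum at c = 8 (6.480 recruits).

8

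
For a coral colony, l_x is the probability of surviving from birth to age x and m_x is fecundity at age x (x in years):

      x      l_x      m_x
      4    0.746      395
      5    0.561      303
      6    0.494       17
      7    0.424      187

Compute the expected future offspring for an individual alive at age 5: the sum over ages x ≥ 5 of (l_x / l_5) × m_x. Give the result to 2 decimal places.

l_5 = 0.561. Conditional survival from age 5 to x is l_x / l_5.
  x=5: (0.561/0.561) × 303 = 303.0000
  x=6: (0.494/0.561) × 17 = 14.9697
  x=7: (0.424/0.561) × 187 = 141.3333
Sum = 303.0000 + 14.9697 + 141.3333 = 459.3030

459.30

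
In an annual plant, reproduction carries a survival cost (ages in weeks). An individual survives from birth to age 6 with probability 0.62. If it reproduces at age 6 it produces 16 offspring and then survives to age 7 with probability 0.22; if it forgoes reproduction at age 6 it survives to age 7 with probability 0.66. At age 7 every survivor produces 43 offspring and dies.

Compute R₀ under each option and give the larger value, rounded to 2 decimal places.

breed at age 6: R₀ = 0.62 × (16 + 0.22 × 43) = 0.62 × 25.4600 = 15.7852
delay to age 7: R₀ = 0.62 × (0.66 × 43) = 0.62 × 28.3800 = 17.5956
Higher: delay to age 7 (17.5956).

17.60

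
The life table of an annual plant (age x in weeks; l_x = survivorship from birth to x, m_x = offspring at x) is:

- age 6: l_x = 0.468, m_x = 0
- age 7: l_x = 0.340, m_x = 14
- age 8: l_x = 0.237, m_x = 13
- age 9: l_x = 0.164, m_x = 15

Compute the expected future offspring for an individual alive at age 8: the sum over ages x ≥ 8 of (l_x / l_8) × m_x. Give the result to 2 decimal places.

l_8 = 0.237. Conditional survival from age 8 to x is l_x / l_8.
  x=8: (0.237/0.237) × 13 = 13.0000
  x=9: (0.164/0.237) × 15 = 10.3797
Sum = 13.0000 + 10.3797 = 23.3797

23.38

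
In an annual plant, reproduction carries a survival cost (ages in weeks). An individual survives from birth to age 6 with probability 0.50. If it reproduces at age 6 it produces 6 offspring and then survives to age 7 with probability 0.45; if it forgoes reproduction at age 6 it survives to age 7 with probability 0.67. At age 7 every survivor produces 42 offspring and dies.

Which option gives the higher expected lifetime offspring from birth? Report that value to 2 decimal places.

breed at age 6: R₀ = 0.50 × (6 + 0.45 × 42) = 0.50 × 24.9000 = 12.4500
delay to age 7: R₀ = 0.50 × (0.67 × 42) = 0.50 × 28.1400 = 14.0700
Higher: delay to age 7 (14.0700).

14.07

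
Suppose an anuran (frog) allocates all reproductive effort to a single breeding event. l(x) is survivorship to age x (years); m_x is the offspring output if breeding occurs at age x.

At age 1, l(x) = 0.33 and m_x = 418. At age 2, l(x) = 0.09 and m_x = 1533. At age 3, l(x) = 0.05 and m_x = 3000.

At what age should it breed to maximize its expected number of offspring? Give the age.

3

Expected offspring if breeding at age x = l(x) × m_x:
  age 1: 0.33 × 418 = 137.940
  age 2: 0.09 × 1533 = 137.970
  age 3: 0.05 × 3000 = 150.000
Maximum at age 3 (150.000).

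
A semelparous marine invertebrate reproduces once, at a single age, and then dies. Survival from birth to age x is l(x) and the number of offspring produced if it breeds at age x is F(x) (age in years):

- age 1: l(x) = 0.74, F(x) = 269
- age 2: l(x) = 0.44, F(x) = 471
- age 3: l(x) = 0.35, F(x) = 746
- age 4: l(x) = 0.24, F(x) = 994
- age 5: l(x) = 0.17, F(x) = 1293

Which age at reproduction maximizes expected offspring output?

Expected offspring if breeding at age x = l(x) × F(x):
  age 1: 0.74 × 269 = 199.060
  age 2: 0.44 × 471 = 207.240
  age 3: 0.35 × 746 = 261.100
  age 4: 0.24 × 994 = 238.560
  age 5: 0.17 × 1293 = 219.810
Maximum at age 3 (261.100).

3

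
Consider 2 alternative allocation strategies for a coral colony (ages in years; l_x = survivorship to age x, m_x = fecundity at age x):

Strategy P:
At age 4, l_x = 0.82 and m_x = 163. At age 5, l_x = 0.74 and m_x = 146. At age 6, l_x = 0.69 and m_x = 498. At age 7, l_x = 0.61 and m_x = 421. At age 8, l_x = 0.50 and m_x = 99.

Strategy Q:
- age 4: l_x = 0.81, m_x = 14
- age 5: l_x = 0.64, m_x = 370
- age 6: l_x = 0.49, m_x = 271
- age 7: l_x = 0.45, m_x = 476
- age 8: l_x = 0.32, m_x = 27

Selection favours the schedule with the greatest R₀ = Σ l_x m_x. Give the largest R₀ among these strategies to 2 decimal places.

891.63

Strategy P: R₀ = 0.82×163 + 0.74×146 + 0.69×498 + 0.61×421 + 0.50×99 = 891.6300
Strategy Q: R₀ = 0.81×14 + 0.64×370 + 0.49×271 + 0.45×476 + 0.32×27 = 603.7700
Highest R₀: strategy P with 891.6300.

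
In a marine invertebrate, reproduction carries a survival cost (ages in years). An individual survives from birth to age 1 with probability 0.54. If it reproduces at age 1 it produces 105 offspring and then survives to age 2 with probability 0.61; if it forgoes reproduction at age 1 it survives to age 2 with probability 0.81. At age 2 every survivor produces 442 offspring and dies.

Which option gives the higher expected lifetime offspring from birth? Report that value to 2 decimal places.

202.29

breed at age 1: R₀ = 0.54 × (105 + 0.61 × 442) = 0.54 × 374.6200 = 202.2948
delay to age 2: R₀ = 0.54 × (0.81 × 442) = 0.54 × 358.0200 = 193.3308
Higher: breed at age 1 (202.2948).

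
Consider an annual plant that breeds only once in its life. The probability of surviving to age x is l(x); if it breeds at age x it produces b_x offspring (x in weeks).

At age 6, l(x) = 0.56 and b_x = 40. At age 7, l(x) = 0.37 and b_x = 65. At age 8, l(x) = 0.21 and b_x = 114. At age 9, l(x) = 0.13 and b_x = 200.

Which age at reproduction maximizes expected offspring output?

Expected offspring if breeding at age x = l(x) × b_x:
  age 6: 0.56 × 40 = 22.400
  age 7: 0.37 × 65 = 24.050
  age 8: 0.21 × 114 = 23.940
  age 9: 0.13 × 200 = 26.000
Maximum at age 9 (26.000).

9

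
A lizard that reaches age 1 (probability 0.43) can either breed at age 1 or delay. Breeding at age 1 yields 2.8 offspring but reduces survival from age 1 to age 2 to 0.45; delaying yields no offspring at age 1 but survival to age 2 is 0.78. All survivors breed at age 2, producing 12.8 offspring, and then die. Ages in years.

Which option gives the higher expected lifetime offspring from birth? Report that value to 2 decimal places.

4.29

breed at age 1: R₀ = 0.43 × (2.8 + 0.45 × 12.8) = 0.43 × 8.5600 = 3.6808
delay to age 2: R₀ = 0.43 × (0.78 × 12.8) = 0.43 × 9.9840 = 4.2931
Higher: delay to age 2 (4.2931).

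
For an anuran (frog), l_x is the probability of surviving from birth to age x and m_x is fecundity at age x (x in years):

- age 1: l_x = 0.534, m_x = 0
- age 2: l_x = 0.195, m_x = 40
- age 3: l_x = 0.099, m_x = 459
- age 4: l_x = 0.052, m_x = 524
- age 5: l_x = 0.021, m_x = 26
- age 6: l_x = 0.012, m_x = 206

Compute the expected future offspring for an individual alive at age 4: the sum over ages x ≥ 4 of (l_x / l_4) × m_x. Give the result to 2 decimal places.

582.04

l_4 = 0.052. Conditional survival from age 4 to x is l_x / l_4.
  x=4: (0.052/0.052) × 524 = 524.0000
  x=5: (0.021/0.052) × 26 = 10.5000
  x=6: (0.012/0.052) × 206 = 47.5385
Sum = 524.0000 + 10.5000 + 47.5385 = 582.0385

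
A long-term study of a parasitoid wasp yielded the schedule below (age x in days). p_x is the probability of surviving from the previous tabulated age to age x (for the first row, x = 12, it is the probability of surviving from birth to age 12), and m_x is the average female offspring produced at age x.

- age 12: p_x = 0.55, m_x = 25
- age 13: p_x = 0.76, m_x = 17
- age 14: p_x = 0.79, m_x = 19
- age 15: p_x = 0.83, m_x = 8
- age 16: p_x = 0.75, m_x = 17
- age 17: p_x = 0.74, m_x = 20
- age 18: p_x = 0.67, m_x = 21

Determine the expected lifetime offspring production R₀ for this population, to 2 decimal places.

Survivorship from birth: l_x = p_12·p_13·…·p_x.
  l_12 = 0.55000
  l_13 = 0.41800
  l_14 = 0.33022
  l_15 = 0.27408
  l_16 = 0.20556
  l_17 = 0.15212
  l_18 = 0.10192
R₀ = Σ l_x m_x:
  age 12: 0.55000 × 25 = 13.7500
  age 13: 0.41800 × 17 = 7.1060
  age 14: 0.33022 × 19 = 6.2742
  age 15: 0.27408 × 8 = 2.1926
  age 16: 0.20556 × 17 = 3.4945
  age 17: 0.15212 × 20 = 3.0424
  age 18: 0.10192 × 21 = 2.1403
R₀ = 13.7500 + 7.1060 + 6.2742 + 2.1926 + 3.4945 + 3.0424 + 2.1403 = 38.0001

38.00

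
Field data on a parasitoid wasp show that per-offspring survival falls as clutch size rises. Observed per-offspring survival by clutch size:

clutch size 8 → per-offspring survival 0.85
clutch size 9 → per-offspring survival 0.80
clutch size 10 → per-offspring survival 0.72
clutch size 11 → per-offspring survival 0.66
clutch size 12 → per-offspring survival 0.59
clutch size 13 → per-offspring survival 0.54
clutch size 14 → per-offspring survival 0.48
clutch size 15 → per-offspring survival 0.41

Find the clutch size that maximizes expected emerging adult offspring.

11

Expected emerging adult offspring = c × s(c):
  c=8: 8 × 0.85 = 6.800
  c=9: 9 × 0.80 = 7.200
  c=10: 10 × 0.72 = 7.200
  c=11: 11 × 0.66 = 7.260
  c=12: 12 × 0.59 = 7.080
  c=13: 13 × 0.54 = 7.020
  c=14: 14 × 0.48 = 6.720
  c=15: 15 × 0.41 = 6.150
Maximum at c = 11 (7.260 emerging adult offspring).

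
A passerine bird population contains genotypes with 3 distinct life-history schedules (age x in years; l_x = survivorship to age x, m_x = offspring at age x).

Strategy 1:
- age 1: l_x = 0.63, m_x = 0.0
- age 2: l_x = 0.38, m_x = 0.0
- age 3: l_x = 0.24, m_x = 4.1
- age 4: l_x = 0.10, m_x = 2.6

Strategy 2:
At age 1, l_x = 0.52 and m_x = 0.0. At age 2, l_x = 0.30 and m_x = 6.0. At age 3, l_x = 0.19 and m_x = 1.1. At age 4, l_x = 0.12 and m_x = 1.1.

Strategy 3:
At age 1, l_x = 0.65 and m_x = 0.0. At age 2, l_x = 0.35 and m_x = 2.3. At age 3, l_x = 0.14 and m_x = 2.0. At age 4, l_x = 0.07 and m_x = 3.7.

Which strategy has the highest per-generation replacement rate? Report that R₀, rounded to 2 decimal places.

2.14

Strategy 1: R₀ = 0.63×0.0 + 0.38×0.0 + 0.24×4.1 + 0.10×2.6 = 1.2440
Strategy 2: R₀ = 0.52×0.0 + 0.30×6.0 + 0.19×1.1 + 0.12×1.1 = 2.1410
Strategy 3: R₀ = 0.65×0.0 + 0.35×2.3 + 0.14×2.0 + 0.07×3.7 = 1.3440
Highest R₀: strategy 2 with 2.1410.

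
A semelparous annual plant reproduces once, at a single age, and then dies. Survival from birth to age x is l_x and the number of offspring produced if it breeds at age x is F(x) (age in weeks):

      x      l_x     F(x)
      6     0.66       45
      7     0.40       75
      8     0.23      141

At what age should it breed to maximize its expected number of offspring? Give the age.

8

Expected offspring if breeding at age x = l_x × F(x):
  age 6: 0.66 × 45 = 29.700
  age 7: 0.40 × 75 = 30.000
  age 8: 0.23 × 141 = 32.430
Maximum at age 8 (32.430).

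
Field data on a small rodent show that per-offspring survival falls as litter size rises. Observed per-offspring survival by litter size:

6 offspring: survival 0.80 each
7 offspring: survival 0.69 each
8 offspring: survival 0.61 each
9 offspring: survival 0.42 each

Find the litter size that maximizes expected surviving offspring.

Expected surviving offspring = c × s(c):
  c=6: 6 × 0.80 = 4.800
  c=7: 7 × 0.69 = 4.830
  c=8: 8 × 0.61 = 4.880
  c=9: 9 × 0.42 = 3.780
Maximum at c = 8 (4.880 surviving offspring).

8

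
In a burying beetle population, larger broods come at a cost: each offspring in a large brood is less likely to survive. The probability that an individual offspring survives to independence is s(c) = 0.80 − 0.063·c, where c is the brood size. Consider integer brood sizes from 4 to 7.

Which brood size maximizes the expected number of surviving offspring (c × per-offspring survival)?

6

Expected surviving offspring = c × s(c):
  c=4: 4 × 0.548 = 2.192
  c=5: 5 × 0.485 = 2.425
  c=6: 6 × 0.422 = 2.532
  c=7: 7 × 0.359 = 2.513
Maximum at c = 6 (2.532 surviving offspring).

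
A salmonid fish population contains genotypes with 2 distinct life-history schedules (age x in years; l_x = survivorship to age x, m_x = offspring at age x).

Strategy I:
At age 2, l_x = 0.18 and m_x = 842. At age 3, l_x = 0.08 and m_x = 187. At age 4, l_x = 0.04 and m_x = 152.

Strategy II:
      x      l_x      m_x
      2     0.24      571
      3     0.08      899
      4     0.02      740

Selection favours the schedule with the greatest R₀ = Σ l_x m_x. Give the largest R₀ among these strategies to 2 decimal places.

223.76

Strategy I: R₀ = 0.18×842 + 0.08×187 + 0.04×152 = 172.6000
Strategy II: R₀ = 0.24×571 + 0.08×899 + 0.02×740 = 223.7600
Highest R₀: strategy II with 223.7600.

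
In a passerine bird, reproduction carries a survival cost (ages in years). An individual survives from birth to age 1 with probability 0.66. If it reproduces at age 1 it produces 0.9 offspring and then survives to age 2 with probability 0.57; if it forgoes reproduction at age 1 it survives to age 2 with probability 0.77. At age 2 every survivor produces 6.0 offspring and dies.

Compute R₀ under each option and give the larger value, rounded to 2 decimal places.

breed at age 1: R₀ = 0.66 × (0.9 + 0.57 × 6.0) = 0.66 × 4.3200 = 2.8512
delay to age 2: R₀ = 0.66 × (0.77 × 6.0) = 0.66 × 4.6200 = 3.0492
Higher: delay to age 2 (3.0492).

3.05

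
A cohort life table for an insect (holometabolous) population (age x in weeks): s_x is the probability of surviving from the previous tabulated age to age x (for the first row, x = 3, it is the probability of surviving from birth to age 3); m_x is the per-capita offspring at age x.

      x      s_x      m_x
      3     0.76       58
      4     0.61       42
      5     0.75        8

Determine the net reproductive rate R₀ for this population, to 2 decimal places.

66.33

Survivorship from birth: l_x = s_3·s_4·…·s_x.
  l_3 = 0.76000
  l_4 = 0.46360
  l_5 = 0.34770
R₀ = Σ l_x m_x:
  age 3: 0.76000 × 58 = 44.0800
  age 4: 0.46360 × 42 = 19.4712
  age 5: 0.34770 × 8 = 2.7816
R₀ = 44.0800 + 19.4712 + 2.7816 = 66.3328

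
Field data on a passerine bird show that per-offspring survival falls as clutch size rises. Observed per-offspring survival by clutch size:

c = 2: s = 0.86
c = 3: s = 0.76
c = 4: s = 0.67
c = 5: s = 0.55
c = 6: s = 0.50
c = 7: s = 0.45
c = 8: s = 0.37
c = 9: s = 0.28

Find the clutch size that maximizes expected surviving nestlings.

Expected surviving nestlings = c × s(c):
  c=2: 2 × 0.86 = 1.720
  c=3: 3 × 0.76 = 2.280
  c=4: 4 × 0.67 = 2.680
  c=5: 5 × 0.55 = 2.750
  c=6: 6 × 0.50 = 3.000
  c=7: 7 × 0.45 = 3.150
  c=8: 8 × 0.37 = 2.960
  c=9: 9 × 0.28 = 2.520
Maximum at c = 7 (3.150 surviving nestlings).

7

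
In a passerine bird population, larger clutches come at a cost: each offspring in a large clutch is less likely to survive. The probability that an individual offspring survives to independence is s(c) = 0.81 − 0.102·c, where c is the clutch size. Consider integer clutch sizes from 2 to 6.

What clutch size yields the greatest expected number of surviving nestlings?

Expected surviving nestlings = c × s(c):
  c=2: 2 × 0.606 = 1.212
  c=3: 3 × 0.504 = 1.512
  c=4: 4 × 0.402 = 1.608
  c=5: 5 × 0.300 = 1.500
  c=6: 6 × 0.198 = 1.188
Maximum at c = 4 (1.608 surviving nestlings).

4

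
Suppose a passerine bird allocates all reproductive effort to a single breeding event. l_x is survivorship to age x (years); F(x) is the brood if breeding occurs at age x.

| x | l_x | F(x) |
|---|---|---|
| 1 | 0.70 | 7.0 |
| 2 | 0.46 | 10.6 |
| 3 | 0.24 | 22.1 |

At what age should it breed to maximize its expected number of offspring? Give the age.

3

Expected offspring if breeding at age x = l_x × F(x):
  age 1: 0.70 × 7.0 = 4.900
  age 2: 0.46 × 10.6 = 4.876
  age 3: 0.24 × 22.1 = 5.304
Maximum at age 3 (5.304).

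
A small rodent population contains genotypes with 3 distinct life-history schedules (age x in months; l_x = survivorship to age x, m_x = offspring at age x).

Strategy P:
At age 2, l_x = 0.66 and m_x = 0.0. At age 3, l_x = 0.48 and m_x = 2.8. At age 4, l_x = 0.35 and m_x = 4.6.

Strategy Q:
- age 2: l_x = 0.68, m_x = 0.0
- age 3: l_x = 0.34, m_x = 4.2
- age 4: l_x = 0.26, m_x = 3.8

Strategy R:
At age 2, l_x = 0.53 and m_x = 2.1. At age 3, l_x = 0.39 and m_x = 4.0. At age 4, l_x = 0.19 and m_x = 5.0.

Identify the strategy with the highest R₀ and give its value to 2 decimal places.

Strategy P: R₀ = 0.66×0.0 + 0.48×2.8 + 0.35×4.6 = 2.9540
Strategy Q: R₀ = 0.68×0.0 + 0.34×4.2 + 0.26×3.8 = 2.4160
Strategy R: R₀ = 0.53×2.1 + 0.39×4.0 + 0.19×5.0 = 3.6230
Highest R₀: strategy R with 3.6230.

3.62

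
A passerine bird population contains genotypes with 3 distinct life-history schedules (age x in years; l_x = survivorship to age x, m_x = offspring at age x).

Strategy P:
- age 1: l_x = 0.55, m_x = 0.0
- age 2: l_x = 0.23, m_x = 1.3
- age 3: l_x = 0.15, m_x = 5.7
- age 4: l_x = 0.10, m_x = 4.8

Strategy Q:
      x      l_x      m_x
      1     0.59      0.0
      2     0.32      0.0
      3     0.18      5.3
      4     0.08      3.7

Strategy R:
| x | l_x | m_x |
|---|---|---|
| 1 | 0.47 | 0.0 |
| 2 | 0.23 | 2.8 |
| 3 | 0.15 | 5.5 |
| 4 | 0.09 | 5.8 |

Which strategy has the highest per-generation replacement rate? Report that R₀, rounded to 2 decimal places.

Strategy P: R₀ = 0.55×0.0 + 0.23×1.3 + 0.15×5.7 + 0.10×4.8 = 1.6340
Strategy Q: R₀ = 0.59×0.0 + 0.32×0.0 + 0.18×5.3 + 0.08×3.7 = 1.2500
Strategy R: R₀ = 0.47×0.0 + 0.23×2.8 + 0.15×5.5 + 0.09×5.8 = 1.9910
Highest R₀: strategy R with 1.9910.

1.99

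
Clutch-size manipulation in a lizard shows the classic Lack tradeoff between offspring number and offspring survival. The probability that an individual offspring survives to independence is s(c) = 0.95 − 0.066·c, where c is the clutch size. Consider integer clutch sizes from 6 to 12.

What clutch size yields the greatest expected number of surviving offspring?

Expected surviving offspring = c × s(c):
  c=6: 6 × 0.554 = 3.324
  c=7: 7 × 0.488 = 3.416
  c=8: 8 × 0.422 = 3.376
  c=9: 9 × 0.356 = 3.204
  c=10: 10 × 0.290 = 2.900
  c=11: 11 × 0.224 = 2.464
  c=12: 12 × 0.158 = 1.896
Maximum at c = 7 (3.416 surviving offspring).

7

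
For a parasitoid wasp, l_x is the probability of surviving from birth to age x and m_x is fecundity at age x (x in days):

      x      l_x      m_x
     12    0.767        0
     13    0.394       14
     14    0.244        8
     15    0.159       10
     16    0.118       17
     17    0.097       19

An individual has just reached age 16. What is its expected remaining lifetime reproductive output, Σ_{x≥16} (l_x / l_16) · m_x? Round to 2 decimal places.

l_16 = 0.118. Conditional survival from age 16 to x is l_x / l_16.
  x=16: (0.118/0.118) × 17 = 17.0000
  x=17: (0.097/0.118) × 19 = 15.6186
Sum = 17.0000 + 15.6186 = 32.6186

32.62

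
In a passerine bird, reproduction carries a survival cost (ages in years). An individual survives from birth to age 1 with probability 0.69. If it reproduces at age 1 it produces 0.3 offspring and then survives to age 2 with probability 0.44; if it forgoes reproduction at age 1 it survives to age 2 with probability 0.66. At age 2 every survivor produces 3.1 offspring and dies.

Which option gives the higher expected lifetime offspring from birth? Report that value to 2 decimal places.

breed at age 1: R₀ = 0.69 × (0.3 + 0.44 × 3.1) = 0.69 × 1.6640 = 1.1482
delay to age 2: R₀ = 0.69 × (0.66 × 3.1) = 0.69 × 2.0460 = 1.4117
Higher: delay to age 2 (1.4117).

1.41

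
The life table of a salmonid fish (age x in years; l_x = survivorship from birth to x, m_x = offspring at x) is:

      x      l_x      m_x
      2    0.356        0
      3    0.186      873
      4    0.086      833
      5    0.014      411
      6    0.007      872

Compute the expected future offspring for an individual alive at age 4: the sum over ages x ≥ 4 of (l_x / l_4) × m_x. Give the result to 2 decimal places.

l_4 = 0.086. Conditional survival from age 4 to x is l_x / l_4.
  x=4: (0.086/0.086) × 833 = 833.0000
  x=5: (0.014/0.086) × 411 = 66.9070
  x=6: (0.007/0.086) × 872 = 70.9767
Sum = 833.0000 + 66.9070 + 70.9767 = 970.8837

970.88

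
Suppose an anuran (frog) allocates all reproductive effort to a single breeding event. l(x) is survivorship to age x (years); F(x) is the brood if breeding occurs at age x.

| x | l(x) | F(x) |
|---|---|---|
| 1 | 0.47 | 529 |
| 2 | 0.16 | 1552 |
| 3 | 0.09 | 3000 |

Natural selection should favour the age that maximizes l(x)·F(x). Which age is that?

Expected offspring if breeding at age x = l(x) × F(x):
  age 1: 0.47 × 529 = 248.630
  age 2: 0.16 × 1552 = 248.320
  age 3: 0.09 × 3000 = 270.000
Maximum at age 3 (270.000).

3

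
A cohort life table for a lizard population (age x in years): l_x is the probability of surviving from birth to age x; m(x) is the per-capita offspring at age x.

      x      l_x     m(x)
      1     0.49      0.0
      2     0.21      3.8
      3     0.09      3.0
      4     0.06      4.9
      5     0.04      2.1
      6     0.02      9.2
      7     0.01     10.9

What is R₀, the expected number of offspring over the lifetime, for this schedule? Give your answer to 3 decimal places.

R₀ = Σ l_x m(x):
  age 1: 0.49 × 0.0 = 0.0000
  age 2: 0.21 × 3.8 = 0.7980
  age 3: 0.09 × 3.0 = 0.2700
  age 4: 0.06 × 4.9 = 0.2940
  age 5: 0.04 × 2.1 = 0.0840
  age 6: 0.02 × 9.2 = 0.1840
  age 7: 0.01 × 10.9 = 0.1090
R₀ = 0.0000 + 0.7980 + 0.2700 + 0.2940 + 0.0840 + 0.1840 + 0.1090 = 1.7390

1.739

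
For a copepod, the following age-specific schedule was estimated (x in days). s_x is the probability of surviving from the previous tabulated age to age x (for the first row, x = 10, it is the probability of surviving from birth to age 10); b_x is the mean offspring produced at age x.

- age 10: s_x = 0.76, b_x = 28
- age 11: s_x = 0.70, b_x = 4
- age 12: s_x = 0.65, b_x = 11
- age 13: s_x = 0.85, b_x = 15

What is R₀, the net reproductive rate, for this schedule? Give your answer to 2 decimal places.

Survivorship from birth: l_x = s_10·s_11·…·s_x.
  l_10 = 0.76000
  l_11 = 0.53200
  l_12 = 0.34580
  l_13 = 0.29393
R₀ = Σ l_x b_x:
  age 10: 0.76000 × 28 = 21.2800
  age 11: 0.53200 × 4 = 2.1280
  age 12: 0.34580 × 11 = 3.8038
  age 13: 0.29393 × 15 = 4.4090
R₀ = 21.2800 + 2.1280 + 3.8038 + 4.4090 = 31.6208

31.62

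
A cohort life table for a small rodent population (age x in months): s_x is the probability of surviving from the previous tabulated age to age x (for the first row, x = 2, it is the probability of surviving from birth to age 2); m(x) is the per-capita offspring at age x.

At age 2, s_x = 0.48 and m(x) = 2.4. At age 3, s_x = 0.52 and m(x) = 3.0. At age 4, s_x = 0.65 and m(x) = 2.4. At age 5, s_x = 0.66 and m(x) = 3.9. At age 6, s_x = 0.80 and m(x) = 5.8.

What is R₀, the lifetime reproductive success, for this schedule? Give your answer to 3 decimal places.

Survivorship from birth: l_x = s_2·s_3·…·s_x.
  l_2 = 0.48000
  l_3 = 0.24960
  l_4 = 0.16224
  l_5 = 0.10708
  l_6 = 0.08566
R₀ = Σ l_x m(x):
  age 2: 0.48000 × 2.4 = 1.1520
  age 3: 0.24960 × 3.0 = 0.7488
  age 4: 0.16224 × 2.4 = 0.3894
  age 5: 0.10708 × 3.9 = 0.4176
  age 6: 0.08566 × 5.8 = 0.4968
R₀ = 1.1520 + 0.7488 + 0.3894 + 0.4176 + 0.4968 = 3.2046

3.205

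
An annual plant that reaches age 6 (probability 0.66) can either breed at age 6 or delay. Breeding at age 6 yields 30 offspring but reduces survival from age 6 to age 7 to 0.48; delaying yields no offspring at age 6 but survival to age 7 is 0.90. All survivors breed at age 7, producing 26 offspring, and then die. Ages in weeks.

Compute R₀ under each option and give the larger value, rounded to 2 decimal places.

28.04

breed at age 6: R₀ = 0.66 × (30 + 0.48 × 26) = 0.66 × 42.4800 = 28.0368
delay to age 7: R₀ = 0.66 × (0.90 × 26) = 0.66 × 23.4000 = 15.4440
Higher: breed at age 6 (28.0368).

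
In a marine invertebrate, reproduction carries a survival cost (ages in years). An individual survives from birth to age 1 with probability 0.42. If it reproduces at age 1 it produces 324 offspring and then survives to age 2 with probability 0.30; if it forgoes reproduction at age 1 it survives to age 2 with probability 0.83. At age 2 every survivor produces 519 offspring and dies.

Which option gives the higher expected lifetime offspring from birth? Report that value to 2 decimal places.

201.47

breed at age 1: R₀ = 0.42 × (324 + 0.30 × 519) = 0.42 × 479.7000 = 201.4740
delay to age 2: R₀ = 0.42 × (0.83 × 519) = 0.42 × 430.7700 = 180.9234
Higher: breed at age 1 (201.4740).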